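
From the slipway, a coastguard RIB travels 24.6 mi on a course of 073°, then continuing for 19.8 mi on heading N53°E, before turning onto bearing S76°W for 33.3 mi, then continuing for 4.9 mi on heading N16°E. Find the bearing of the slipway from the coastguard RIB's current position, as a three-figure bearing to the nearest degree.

208°

Leg 1 (073°, 24.6 mi): east 24.6 sin 73° = 23.53, north 24.6 cos 73° = 7.19
Leg 2 (N53°E, 19.8 mi): east 19.8 sin 53° = 15.81, north 19.8 cos 53° = 11.92
Leg 3 (S76°W, 33.3 mi): east 33.3 sin 256° = -32.31, north 33.3 cos 256° = -8.06
Leg 4 (N16°E, 4.9 mi): east 4.9 sin 16° = 1.35, north 4.9 cos 16° = 4.71
Net displacement: 8.38 east, 15.76 north. Direction back to start is (-8.38, -15.76): bearing = atan2(-8.38, -15.76) mod 360° = 207.99° ≈ 208°.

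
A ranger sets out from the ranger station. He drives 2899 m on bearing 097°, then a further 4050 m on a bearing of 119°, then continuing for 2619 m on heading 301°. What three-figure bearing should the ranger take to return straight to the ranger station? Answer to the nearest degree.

Leg 1 (097°, 2899 m): east 2899 sin 97° = 2877.39, north 2899 cos 97° = -353.30
Leg 2 (119°, 4050 m): east 4050 sin 119° = 3542.21, north 4050 cos 119° = -1963.48
Leg 3 (301°, 2619 m): east 2619 sin 301° = -2244.92, north 2619 cos 301° = 1348.88
Net displacement: 4174.68 east, -967.89 north. Direction back to start is (-4174.68, 967.89): bearing = atan2(-4174.68, 967.89) mod 360° = 283.05° ≈ 283°.

283°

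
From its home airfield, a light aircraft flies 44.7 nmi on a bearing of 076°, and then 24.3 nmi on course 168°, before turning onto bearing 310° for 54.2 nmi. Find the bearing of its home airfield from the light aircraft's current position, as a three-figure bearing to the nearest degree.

Leg 1 (076°, 44.7 nmi): east 44.7 sin 76° = 43.37, north 44.7 cos 76° = 10.81
Leg 2 (168°, 24.3 nmi): east 24.3 sin 168° = 5.05, north 24.3 cos 168° = -23.77
Leg 3 (310°, 54.2 nmi): east 54.2 sin 310° = -41.52, north 54.2 cos 310° = 34.84
Net displacement: 6.90 east, 21.88 north. Direction back to start is (-6.90, -21.88): bearing = atan2(-6.90, -21.88) mod 360° = 197.51° ≈ 198°.

198°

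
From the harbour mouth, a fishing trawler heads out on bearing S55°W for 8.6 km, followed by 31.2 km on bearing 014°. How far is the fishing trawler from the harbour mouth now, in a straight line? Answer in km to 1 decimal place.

25.3 km

Leg 1 (S55°W, 8.6 km): east 8.6 sin 235° = -7.04, north 8.6 cos 235° = -4.93
Leg 2 (014°, 31.2 km): east 31.2 sin 14° = 7.55, north 31.2 cos 14° = 30.27
Net: 0.50 east, 25.34 north. Distance = √((0.50)² + (25.34)²) = 25.345 km.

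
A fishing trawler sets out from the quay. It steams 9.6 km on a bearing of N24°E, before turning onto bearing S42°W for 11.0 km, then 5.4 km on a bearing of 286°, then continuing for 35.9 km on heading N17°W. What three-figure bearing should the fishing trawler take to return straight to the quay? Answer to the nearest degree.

152°

Leg 1 (N24°E, 9.6 km): east 9.6 sin 24° = 3.90, north 9.6 cos 24° = 8.77
Leg 2 (S42°W, 11.0 km): east 11.0 sin 222° = -7.36, north 11.0 cos 222° = -8.17
Leg 3 (286°, 5.4 km): east 5.4 sin 286° = -5.19, north 5.4 cos 286° = 1.49
Leg 4 (N17°W, 35.9 km): east 35.9 sin 343° = -10.50, north 35.9 cos 343° = 34.33
Net displacement: -19.14 east, 36.42 north. Direction back to start is (19.14, -36.42): bearing = atan2(19.14, -36.42) mod 360° = 152.27° ≈ 152°.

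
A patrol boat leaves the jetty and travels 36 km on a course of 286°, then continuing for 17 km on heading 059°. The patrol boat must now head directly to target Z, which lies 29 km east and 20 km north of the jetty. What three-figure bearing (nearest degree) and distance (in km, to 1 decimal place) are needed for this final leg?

Leg 1 (286°, 36 km): east 36 sin 286° = -34.61, north 36 cos 286° = 9.92
Leg 2 (059°, 17 km): east 17 sin 59° = 14.57, north 17 cos 59° = 8.76
Current position: (-20.03, 18.68). Target: (29, 20). Remaining: Δeast = 49.03, Δnorth = 1.32.
Bearing = atan2(49.03, 1.32) mod 360° = 88.46°; distance = √((49.03)² + (1.32)²) = 49.051 km.

088°, 49.1 km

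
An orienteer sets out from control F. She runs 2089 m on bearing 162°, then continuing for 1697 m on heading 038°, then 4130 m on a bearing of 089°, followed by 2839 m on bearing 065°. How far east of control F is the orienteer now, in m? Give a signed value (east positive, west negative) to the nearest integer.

Leg 1 (162°, 2089 m): east 2089 sin 162° = 645.54, north 2089 cos 162° = -1986.76
Leg 2 (038°, 1697 m): east 1697 sin 38° = 1044.78, north 1697 cos 38° = 1337.25
Leg 3 (089°, 4130 m): east 4130 sin 89° = 4129.37, north 4130 cos 89° = 72.08
Leg 4 (065°, 2839 m): east 2839 sin 65° = 2573.01, north 2839 cos 65° = 1199.81
Net east component: 8392.69 m.

8393 m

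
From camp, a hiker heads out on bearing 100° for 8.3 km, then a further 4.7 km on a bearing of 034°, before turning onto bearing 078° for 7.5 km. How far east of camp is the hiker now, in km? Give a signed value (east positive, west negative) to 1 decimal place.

Leg 1 (100°, 8.3 km): east 8.3 sin 100° = 8.17, north 8.3 cos 100° = -1.44
Leg 2 (034°, 4.7 km): east 4.7 sin 34° = 2.63, north 4.7 cos 34° = 3.90
Leg 3 (078°, 7.5 km): east 7.5 sin 78° = 7.34, north 7.5 cos 78° = 1.56
Net east component: 18.14 km.

18.1 km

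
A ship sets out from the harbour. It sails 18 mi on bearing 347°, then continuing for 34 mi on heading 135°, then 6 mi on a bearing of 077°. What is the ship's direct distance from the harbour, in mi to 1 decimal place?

Leg 1 (347°, 18 mi): east 18 sin 347° = -4.05, north 18 cos 347° = 17.54
Leg 2 (135°, 34 mi): east 34 sin 135° = 24.04, north 34 cos 135° = -24.04
Leg 3 (077°, 6 mi): east 6 sin 77° = 5.85, north 6 cos 77° = 1.35
Net: 25.84 east, -5.15 north. Distance = √((25.84)² + (-5.15)²) = 26.348 mi.

26.3 mi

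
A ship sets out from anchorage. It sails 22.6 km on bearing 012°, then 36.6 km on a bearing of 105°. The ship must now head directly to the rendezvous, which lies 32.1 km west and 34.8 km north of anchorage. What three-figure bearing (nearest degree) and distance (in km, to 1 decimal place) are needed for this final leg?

287°, 75.5 km

Leg 1 (012°, 22.6 km): east 22.6 sin 12° = 4.70, north 22.6 cos 12° = 22.11
Leg 2 (105°, 36.6 km): east 36.6 sin 105° = 35.35, north 36.6 cos 105° = -9.47
Current position: (40.05, 12.63). Target: (-32.1, 34.8). Remaining: Δeast = -72.15, Δnorth = 22.17.
Bearing = atan2(-72.15, 22.17) mod 360° = 287.08°; distance = √((-72.15)² + (22.17)²) = 75.480 km.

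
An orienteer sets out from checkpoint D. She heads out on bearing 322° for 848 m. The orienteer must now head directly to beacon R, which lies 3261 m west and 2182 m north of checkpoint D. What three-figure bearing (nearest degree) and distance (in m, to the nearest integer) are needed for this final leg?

Leg 1 (322°, 848 m): east 848 sin 322° = -522.08, north 848 cos 322° = 668.23
Current position: (-522.08, 668.23). Target: (-3261, 2182). Remaining: Δeast = -2738.92, Δnorth = 1513.77.
Bearing = atan2(-2738.92, 1513.77) mod 360° = 298.93°; distance = √((-2738.92)² + (1513.77)²) = 3129.404 m.

299°, 3129 m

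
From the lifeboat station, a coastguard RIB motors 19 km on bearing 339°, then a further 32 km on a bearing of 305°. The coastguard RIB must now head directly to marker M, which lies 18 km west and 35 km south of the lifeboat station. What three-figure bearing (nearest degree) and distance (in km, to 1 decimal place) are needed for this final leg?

168°, 72.7 km

Leg 1 (339°, 19 km): east 19 sin 339° = -6.81, north 19 cos 339° = 17.74
Leg 2 (305°, 32 km): east 32 sin 305° = -26.21, north 32 cos 305° = 18.35
Current position: (-33.02, 36.09). Target: (-18, -35). Remaining: Δeast = 15.02, Δnorth = -71.09.
Bearing = atan2(15.02, -71.09) mod 360° = 168.07°; distance = √((15.02)² + (-71.09)²) = 72.662 km.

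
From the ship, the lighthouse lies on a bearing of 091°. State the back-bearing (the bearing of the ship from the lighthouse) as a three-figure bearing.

271°

Back-bearing = 091° + 180° = 271°.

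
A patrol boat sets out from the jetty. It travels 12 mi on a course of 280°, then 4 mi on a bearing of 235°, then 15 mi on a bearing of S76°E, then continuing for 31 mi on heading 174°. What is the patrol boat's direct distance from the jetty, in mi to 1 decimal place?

34.8 mi

Leg 1 (280°, 12 mi): east 12 sin 280° = -11.82, north 12 cos 280° = 2.08
Leg 2 (235°, 4 mi): east 4 sin 235° = -3.28, north 4 cos 235° = -2.29
Leg 3 (S76°E, 15 mi): east 15 sin 104° = 14.55, north 15 cos 104° = -3.63
Leg 4 (174°, 31 mi): east 31 sin 174° = 3.24, north 31 cos 174° = -30.83
Net: 2.70 east, -34.67 north. Distance = √((2.70)² + (-34.67)²) = 34.775 mi.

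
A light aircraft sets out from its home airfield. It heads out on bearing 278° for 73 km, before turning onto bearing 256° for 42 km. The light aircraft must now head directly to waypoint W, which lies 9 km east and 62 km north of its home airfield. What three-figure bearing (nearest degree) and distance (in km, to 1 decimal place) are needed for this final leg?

063°, 136.9 km

Leg 1 (278°, 73 km): east 73 sin 278° = -72.29, north 73 cos 278° = 10.16
Leg 2 (256°, 42 km): east 42 sin 256° = -40.75, north 42 cos 256° = -10.16
Current position: (-113.04, -0.00). Target: (9, 62). Remaining: Δeast = 122.04, Δnorth = 62.00.
Bearing = atan2(122.04, 62.00) mod 360° = 63.07°; distance = √((122.04)² + (62.00)²) = 136.888 km.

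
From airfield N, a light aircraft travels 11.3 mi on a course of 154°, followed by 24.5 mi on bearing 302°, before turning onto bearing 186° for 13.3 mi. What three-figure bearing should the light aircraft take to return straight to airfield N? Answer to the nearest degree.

Leg 1 (154°, 11.3 mi): east 11.3 sin 154° = 4.95, north 11.3 cos 154° = -10.16
Leg 2 (302°, 24.5 mi): east 24.5 sin 302° = -20.78, north 24.5 cos 302° = 12.98
Leg 3 (186°, 13.3 mi): east 13.3 sin 186° = -1.39, north 13.3 cos 186° = -13.23
Net displacement: -17.21 east, -10.40 north. Direction back to start is (17.21, 10.40): bearing = atan2(17.21, 10.40) mod 360° = 58.86° ≈ 059°.

059°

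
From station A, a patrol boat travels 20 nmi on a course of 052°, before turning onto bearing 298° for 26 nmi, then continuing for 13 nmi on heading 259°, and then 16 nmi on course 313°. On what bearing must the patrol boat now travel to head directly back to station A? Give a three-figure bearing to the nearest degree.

Leg 1 (052°, 20 nmi): east 20 sin 52° = 15.76, north 20 cos 52° = 12.31
Leg 2 (298°, 26 nmi): east 26 sin 298° = -22.96, north 26 cos 298° = 12.21
Leg 3 (259°, 13 nmi): east 13 sin 259° = -12.76, north 13 cos 259° = -2.48
Leg 4 (313°, 16 nmi): east 16 sin 313° = -11.70, north 16 cos 313° = 10.91
Net displacement: -31.66 east, 32.95 north. Direction back to start is (31.66, -32.95): bearing = atan2(31.66, -32.95) mod 360° = 136.15° ≈ 136°.

136°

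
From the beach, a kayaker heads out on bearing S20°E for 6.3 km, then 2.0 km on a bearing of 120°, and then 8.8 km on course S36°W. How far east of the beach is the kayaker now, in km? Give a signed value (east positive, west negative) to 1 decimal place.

Leg 1 (S20°E, 6.3 km): east 6.3 sin 160° = 2.15, north 6.3 cos 160° = -5.92
Leg 2 (120°, 2.0 km): east 2.0 sin 120° = 1.73, north 2.0 cos 120° = -1.00
Leg 3 (S36°W, 8.8 km): east 8.8 sin 216° = -5.17, north 8.8 cos 216° = -7.12
Net east component: -1.29 km.

-1.3 km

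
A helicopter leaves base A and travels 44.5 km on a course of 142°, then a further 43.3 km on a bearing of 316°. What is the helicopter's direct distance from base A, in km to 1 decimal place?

4.7 km

Leg 1 (142°, 44.5 km): east 44.5 sin 142° = 27.40, north 44.5 cos 142° = -35.07
Leg 2 (316°, 43.3 km): east 43.3 sin 316° = -30.08, north 43.3 cos 316° = 31.15
Net: -2.68 east, -3.92 north. Distance = √((-2.68)² + (-3.92)²) = 4.749 km.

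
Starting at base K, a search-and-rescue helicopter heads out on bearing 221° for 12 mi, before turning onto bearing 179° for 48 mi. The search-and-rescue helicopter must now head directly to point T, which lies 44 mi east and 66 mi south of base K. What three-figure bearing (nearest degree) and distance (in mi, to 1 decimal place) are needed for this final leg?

100°, 51.8 mi

Leg 1 (221°, 12 mi): east 12 sin 221° = -7.87, north 12 cos 221° = -9.06
Leg 2 (179°, 48 mi): east 48 sin 179° = 0.84, north 48 cos 179° = -47.99
Current position: (-7.03, -57.05). Target: (44, -66). Remaining: Δeast = 51.03, Δnorth = -8.95.
Bearing = atan2(51.03, -8.95) mod 360° = 99.95°; distance = √((51.03)² + (-8.95)²) = 51.814 mi.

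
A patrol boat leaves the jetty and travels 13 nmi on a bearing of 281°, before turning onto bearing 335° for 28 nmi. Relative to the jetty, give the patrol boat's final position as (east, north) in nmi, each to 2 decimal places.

(-24.59, 27.86)

Leg 1 (281°, 13 nmi): east 13 sin 281° = -12.76, north 13 cos 281° = 2.48
Leg 2 (335°, 28 nmi): east 28 sin 335° = -11.83, north 28 cos 335° = 25.38
Summing: -24.59 nmi east, 27.86 nmi north → (-24.59, 27.86).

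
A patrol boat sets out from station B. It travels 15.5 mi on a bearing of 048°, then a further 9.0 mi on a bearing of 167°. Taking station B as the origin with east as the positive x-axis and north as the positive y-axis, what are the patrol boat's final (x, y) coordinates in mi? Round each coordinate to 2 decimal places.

Leg 1 (048°, 15.5 mi): east 15.5 sin 48° = 11.52, north 15.5 cos 48° = 10.37
Leg 2 (167°, 9.0 mi): east 9.0 sin 167° = 2.02, north 9.0 cos 167° = -8.77
Summing: 13.54 mi east, 1.60 mi north → (13.54, 1.60).

(13.54, 1.60)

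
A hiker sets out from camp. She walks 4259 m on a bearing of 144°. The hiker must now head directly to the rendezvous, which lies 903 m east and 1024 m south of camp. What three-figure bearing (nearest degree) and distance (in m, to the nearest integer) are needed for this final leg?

Leg 1 (144°, 4259 m): east 4259 sin 144° = 2503.38, north 4259 cos 144° = -3445.60
Current position: (2503.38, -3445.60). Target: (903, -1024). Remaining: Δeast = -1600.38, Δnorth = 2421.60.
Bearing = atan2(-1600.38, 2421.60) mod 360° = 326.54°; distance = √((-1600.38)² + (2421.60)²) = 2902.649 m.

327°, 2903 m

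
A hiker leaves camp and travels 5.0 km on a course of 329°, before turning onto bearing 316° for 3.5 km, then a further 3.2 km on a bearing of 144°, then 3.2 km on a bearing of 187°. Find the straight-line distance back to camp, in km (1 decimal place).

3.7 km

Leg 1 (329°, 5.0 km): east 5.0 sin 329° = -2.58, north 5.0 cos 329° = 4.29
Leg 2 (316°, 3.5 km): east 3.5 sin 316° = -2.43, north 3.5 cos 316° = 2.52
Leg 3 (144°, 3.2 km): east 3.2 sin 144° = 1.88, north 3.2 cos 144° = -2.59
Leg 4 (187°, 3.2 km): east 3.2 sin 187° = -0.39, north 3.2 cos 187° = -3.18
Net: -3.52 east, 1.04 north. Distance = √((-3.52)² + (1.04)²) = 3.666 km.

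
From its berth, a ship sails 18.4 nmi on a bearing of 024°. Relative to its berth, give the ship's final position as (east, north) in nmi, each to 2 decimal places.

Leg 1 (024°, 18.4 nmi): east 18.4 sin 24° = 7.48, north 18.4 cos 24° = 16.81
Summing: 7.48 nmi east, 16.81 nmi north → (7.48, 16.81).

(7.48, 16.81)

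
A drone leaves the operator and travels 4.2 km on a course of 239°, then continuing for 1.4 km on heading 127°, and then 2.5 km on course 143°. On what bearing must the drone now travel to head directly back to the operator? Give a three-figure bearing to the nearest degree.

011°

Leg 1 (239°, 4.2 km): east 4.2 sin 239° = -3.60, north 4.2 cos 239° = -2.16
Leg 2 (127°, 1.4 km): east 1.4 sin 127° = 1.12, north 1.4 cos 127° = -0.84
Leg 3 (143°, 2.5 km): east 2.5 sin 143° = 1.50, north 2.5 cos 143° = -2.00
Net displacement: -0.98 east, -5.00 north. Direction back to start is (0.98, 5.00): bearing = atan2(0.98, 5.00) mod 360° = 11.06° ≈ 011°.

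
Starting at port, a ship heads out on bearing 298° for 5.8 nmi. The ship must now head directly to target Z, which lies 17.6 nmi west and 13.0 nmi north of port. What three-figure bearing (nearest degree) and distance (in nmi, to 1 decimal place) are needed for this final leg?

309°, 16.2 nmi

Leg 1 (298°, 5.8 nmi): east 5.8 sin 298° = -5.12, north 5.8 cos 298° = 2.72
Current position: (-5.12, 2.72). Target: (-17.6, 13.0). Remaining: Δeast = -12.48, Δnorth = 10.28.
Bearing = atan2(-12.48, 10.28) mod 360° = 309.47°; distance = √((-12.48)² + (10.28)²) = 16.166 nmi.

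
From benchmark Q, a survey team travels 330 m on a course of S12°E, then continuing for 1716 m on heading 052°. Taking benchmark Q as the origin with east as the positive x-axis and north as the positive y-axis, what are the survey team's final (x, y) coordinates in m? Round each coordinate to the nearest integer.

Leg 1 (S12°E, 330 m): east 330 sin 168° = 68.61, north 330 cos 168° = -322.79
Leg 2 (052°, 1716 m): east 1716 sin 52° = 1352.23, north 1716 cos 52° = 1056.48
Summing: 1420.84 m east, 733.69 m north → (1421, 734).

(1421, 734)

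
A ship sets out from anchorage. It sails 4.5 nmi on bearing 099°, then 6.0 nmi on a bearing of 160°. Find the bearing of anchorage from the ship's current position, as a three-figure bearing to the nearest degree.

Leg 1 (099°, 4.5 nmi): east 4.5 sin 99° = 4.44, north 4.5 cos 99° = -0.70
Leg 2 (160°, 6.0 nmi): east 6.0 sin 160° = 2.05, north 6.0 cos 160° = -5.64
Net displacement: 6.50 east, -6.34 north. Direction back to start is (-6.50, 6.34): bearing = atan2(-6.50, 6.34) mod 360° = 314.31° ≈ 314°.

314°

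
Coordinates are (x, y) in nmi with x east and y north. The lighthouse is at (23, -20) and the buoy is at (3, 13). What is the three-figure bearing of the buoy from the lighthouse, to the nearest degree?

Δeast = 3 − 23 = -20.00; Δnorth = 13 − -20 = 33.00.
Bearing = atan2(Δeast, Δnorth) mod 360° = 328.78° ≈ 329°.

329°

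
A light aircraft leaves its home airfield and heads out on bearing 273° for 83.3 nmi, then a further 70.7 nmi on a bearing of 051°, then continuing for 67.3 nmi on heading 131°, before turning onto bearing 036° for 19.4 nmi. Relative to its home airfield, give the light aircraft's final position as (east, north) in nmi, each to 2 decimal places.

(33.95, 20.39)

Leg 1 (273°, 83.3 nmi): east 83.3 sin 273° = -83.19, north 83.3 cos 273° = 4.36
Leg 2 (051°, 70.7 nmi): east 70.7 sin 51° = 54.94, north 70.7 cos 51° = 44.49
Leg 3 (131°, 67.3 nmi): east 67.3 sin 131° = 50.79, north 67.3 cos 131° = -44.15
Leg 4 (036°, 19.4 nmi): east 19.4 sin 36° = 11.40, north 19.4 cos 36° = 15.69
Summing: 33.95 nmi east, 20.39 nmi north → (33.95, 20.39).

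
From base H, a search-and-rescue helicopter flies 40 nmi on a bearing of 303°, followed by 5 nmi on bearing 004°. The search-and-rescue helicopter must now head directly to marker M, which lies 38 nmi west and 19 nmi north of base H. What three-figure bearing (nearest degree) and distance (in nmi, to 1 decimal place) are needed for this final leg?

212°, 9.1 nmi

Leg 1 (303°, 40 nmi): east 40 sin 303° = -33.55, north 40 cos 303° = 21.79
Leg 2 (004°, 5 nmi): east 5 sin 4° = 0.35, north 5 cos 4° = 4.99
Current position: (-33.20, 26.77). Target: (-38, 19). Remaining: Δeast = -4.80, Δnorth = -7.77.
Bearing = atan2(-4.80, -7.77) mod 360° = 211.71°; distance = √((-4.80)² + (-7.77)²) = 9.137 nmi.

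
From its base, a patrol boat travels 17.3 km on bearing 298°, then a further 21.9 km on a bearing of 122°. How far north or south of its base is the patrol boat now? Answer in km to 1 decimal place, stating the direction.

3.5 km south

Leg 1 (298°, 17.3 km): east 17.3 sin 298° = -15.27, north 17.3 cos 298° = 8.12
Leg 2 (122°, 21.9 km): east 21.9 sin 122° = 18.57, north 21.9 cos 122° = -11.61
Net north component: -3.48 km.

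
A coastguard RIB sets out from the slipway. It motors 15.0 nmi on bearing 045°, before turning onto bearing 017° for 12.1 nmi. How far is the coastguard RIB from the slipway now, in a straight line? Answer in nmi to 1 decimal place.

26.3 nmi

Leg 1 (045°, 15.0 nmi): east 15.0 sin 45° = 10.61, north 15.0 cos 45° = 10.61
Leg 2 (017°, 12.1 nmi): east 12.1 sin 17° = 3.54, north 12.1 cos 17° = 11.57
Net: 14.14 east, 22.18 north. Distance = √((14.14)² + (22.18)²) = 26.304 nmi.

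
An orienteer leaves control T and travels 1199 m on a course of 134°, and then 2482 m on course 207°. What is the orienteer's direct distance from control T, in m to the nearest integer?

3056 m

Leg 1 (134°, 1199 m): east 1199 sin 134° = 862.49, north 1199 cos 134° = -832.90
Leg 2 (207°, 2482 m): east 2482 sin 207° = -1126.80, north 2482 cos 207° = -2211.48
Net: -264.32 east, -3044.37 north. Distance = √((-264.32)² + (-3044.37)²) = 3055.826 m.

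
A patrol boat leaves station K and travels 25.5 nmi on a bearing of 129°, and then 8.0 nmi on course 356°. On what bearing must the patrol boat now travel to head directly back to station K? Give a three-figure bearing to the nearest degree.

Leg 1 (129°, 25.5 nmi): east 25.5 sin 129° = 19.82, north 25.5 cos 129° = -16.05
Leg 2 (356°, 8.0 nmi): east 8.0 sin 356° = -0.56, north 8.0 cos 356° = 7.98
Net displacement: 19.26 east, -8.07 north. Direction back to start is (-19.26, 8.07): bearing = atan2(-19.26, 8.07) mod 360° = 292.73° ≈ 293°.

293°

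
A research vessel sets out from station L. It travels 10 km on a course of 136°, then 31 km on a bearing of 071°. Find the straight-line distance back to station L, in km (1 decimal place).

Leg 1 (136°, 10 km): east 10 sin 136° = 6.95, north 10 cos 136° = -7.19
Leg 2 (071°, 31 km): east 31 sin 71° = 29.31, north 31 cos 71° = 10.09
Net: 36.26 east, 2.90 north. Distance = √((36.26)² + (2.90)²) = 36.373 km.

36.4 km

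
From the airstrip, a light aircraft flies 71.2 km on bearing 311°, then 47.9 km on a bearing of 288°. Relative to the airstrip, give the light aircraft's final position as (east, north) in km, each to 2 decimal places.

(-99.29, 61.51)

Leg 1 (311°, 71.2 km): east 71.2 sin 311° = -53.74, north 71.2 cos 311° = 46.71
Leg 2 (288°, 47.9 km): east 47.9 sin 288° = -45.56, north 47.9 cos 288° = 14.80
Summing: -99.29 km east, 61.51 km north → (-99.29, 61.51).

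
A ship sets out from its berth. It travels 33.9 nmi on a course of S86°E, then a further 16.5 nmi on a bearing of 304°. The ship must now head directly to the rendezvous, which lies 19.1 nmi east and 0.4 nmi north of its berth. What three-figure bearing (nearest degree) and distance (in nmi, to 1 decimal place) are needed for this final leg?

Leg 1 (S86°E, 33.9 nmi): east 33.9 sin 94° = 33.82, north 33.9 cos 94° = -2.36
Leg 2 (304°, 16.5 nmi): east 16.5 sin 304° = -13.68, north 16.5 cos 304° = 9.23
Current position: (20.14, 6.86). Target: (19.1, 0.4). Remaining: Δeast = -1.04, Δnorth = -6.46.
Bearing = atan2(-1.04, -6.46) mod 360° = 189.13°; distance = √((-1.04)² + (-6.46)²) = 6.545 nmi.

189°, 6.5 nmi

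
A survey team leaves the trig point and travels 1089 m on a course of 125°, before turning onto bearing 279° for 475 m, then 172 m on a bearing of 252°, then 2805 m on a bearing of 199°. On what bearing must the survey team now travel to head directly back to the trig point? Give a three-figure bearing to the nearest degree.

011°

Leg 1 (125°, 1089 m): east 1089 sin 125° = 892.06, north 1089 cos 125° = -624.62
Leg 2 (279°, 475 m): east 475 sin 279° = -469.15, north 475 cos 279° = 74.31
Leg 3 (252°, 172 m): east 172 sin 252° = -163.58, north 172 cos 252° = -53.15
Leg 4 (199°, 2805 m): east 2805 sin 199° = -913.22, north 2805 cos 199° = -2652.18
Net displacement: -653.90 east, -3255.65 north. Direction back to start is (653.90, 3255.65): bearing = atan2(653.90, 3255.65) mod 360° = 11.36° ≈ 011°.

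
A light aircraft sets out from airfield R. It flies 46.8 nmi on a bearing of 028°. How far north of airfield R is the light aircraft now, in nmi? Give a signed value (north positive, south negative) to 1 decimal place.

41.3 nmi

Leg 1 (028°, 46.8 nmi): east 46.8 sin 28° = 21.97, north 46.8 cos 28° = 41.32
Net north component: 41.32 nmi.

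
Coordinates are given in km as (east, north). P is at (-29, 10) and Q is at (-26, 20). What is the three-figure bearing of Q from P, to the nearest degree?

Δeast = -26 − -29 = 3.00; Δnorth = 20 − 10 = 10.00.
Bearing = atan2(Δeast, Δnorth) mod 360° = 16.70° ≈ 017°.

017°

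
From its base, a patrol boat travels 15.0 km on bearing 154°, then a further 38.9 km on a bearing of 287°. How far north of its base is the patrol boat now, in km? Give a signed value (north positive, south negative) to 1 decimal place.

Leg 1 (154°, 15.0 km): east 15.0 sin 154° = 6.58, north 15.0 cos 154° = -13.48
Leg 2 (287°, 38.9 km): east 38.9 sin 287° = -37.20, north 38.9 cos 287° = 11.37
Net north component: -2.11 km.

-2.1 km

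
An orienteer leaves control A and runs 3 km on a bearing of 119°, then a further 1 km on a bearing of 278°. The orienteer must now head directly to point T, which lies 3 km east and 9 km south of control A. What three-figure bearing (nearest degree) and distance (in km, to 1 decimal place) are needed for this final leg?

Leg 1 (119°, 3 km): east 3 sin 119° = 2.62, north 3 cos 119° = -1.45
Leg 2 (278°, 1 km): east 1 sin 278° = -0.99, north 1 cos 278° = 0.14
Current position: (1.63, -1.32). Target: (3, -9). Remaining: Δeast = 1.37, Δnorth = -7.68.
Bearing = atan2(1.37, -7.68) mod 360° = 169.92°; distance = √((1.37)² + (-7.68)²) = 7.805 km.

170°, 7.8 km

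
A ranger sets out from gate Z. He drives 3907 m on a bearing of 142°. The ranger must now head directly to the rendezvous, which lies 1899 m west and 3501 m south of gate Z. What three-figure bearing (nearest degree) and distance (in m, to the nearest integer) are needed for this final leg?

264°, 4325 m

Leg 1 (142°, 3907 m): east 3907 sin 142° = 2405.39, north 3907 cos 142° = -3078.76
Current position: (2405.39, -3078.76). Target: (-1899, -3501). Remaining: Δeast = -4304.39, Δnorth = -422.24.
Bearing = atan2(-4304.39, -422.24) mod 360° = 264.40°; distance = √((-4304.39)² + (-422.24)²) = 4325.050 m.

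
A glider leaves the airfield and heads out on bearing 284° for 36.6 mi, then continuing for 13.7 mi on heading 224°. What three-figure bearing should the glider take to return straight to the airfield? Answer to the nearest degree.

089°

Leg 1 (284°, 36.6 mi): east 36.6 sin 284° = -35.51, north 36.6 cos 284° = 8.85
Leg 2 (224°, 13.7 mi): east 13.7 sin 224° = -9.52, north 13.7 cos 224° = -9.85
Net displacement: -45.03 east, -1.00 north. Direction back to start is (45.03, 1.00): bearing = atan2(45.03, 1.00) mod 360° = 88.73° ≈ 089°.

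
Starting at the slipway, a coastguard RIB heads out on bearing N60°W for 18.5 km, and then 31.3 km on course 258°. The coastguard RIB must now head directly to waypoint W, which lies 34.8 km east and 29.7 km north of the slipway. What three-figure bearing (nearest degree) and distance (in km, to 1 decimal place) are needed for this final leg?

Leg 1 (N60°W, 18.5 km): east 18.5 sin 300° = -16.02, north 18.5 cos 300° = 9.25
Leg 2 (258°, 31.3 km): east 31.3 sin 258° = -30.62, north 31.3 cos 258° = -6.51
Current position: (-46.64, 2.74). Target: (34.8, 29.7). Remaining: Δeast = 81.44, Δnorth = 26.96.
Bearing = atan2(81.44, 26.96) mod 360° = 71.68°; distance = √((81.44)² + (26.96)²) = 85.783 km.

072°, 85.8 km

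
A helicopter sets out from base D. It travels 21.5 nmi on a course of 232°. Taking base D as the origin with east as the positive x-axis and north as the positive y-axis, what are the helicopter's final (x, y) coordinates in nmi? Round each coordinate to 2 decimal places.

(-16.94, -13.24)

Leg 1 (232°, 21.5 nmi): east 21.5 sin 232° = -16.94, north 21.5 cos 232° = -13.24
Summing: -16.94 nmi east, -13.24 nmi north → (-16.94, -13.24).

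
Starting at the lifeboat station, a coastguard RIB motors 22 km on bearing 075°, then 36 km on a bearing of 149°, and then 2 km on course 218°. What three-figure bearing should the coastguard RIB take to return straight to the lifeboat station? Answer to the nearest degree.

Leg 1 (075°, 22 km): east 22 sin 75° = 21.25, north 22 cos 75° = 5.69
Leg 2 (149°, 36 km): east 36 sin 149° = 18.54, north 36 cos 149° = -30.86
Leg 3 (218°, 2 km): east 2 sin 218° = -1.23, north 2 cos 218° = -1.58
Net displacement: 38.56 east, -26.74 north. Direction back to start is (-38.56, 26.74): bearing = atan2(-38.56, 26.74) mod 360° = 304.74° ≈ 305°.

305°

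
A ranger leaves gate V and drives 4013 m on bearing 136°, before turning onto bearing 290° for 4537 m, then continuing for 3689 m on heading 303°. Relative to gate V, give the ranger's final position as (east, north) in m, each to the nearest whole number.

Leg 1 (136°, 4013 m): east 4013 sin 136° = 2787.66, north 4013 cos 136° = -2886.71
Leg 2 (290°, 4537 m): east 4537 sin 290° = -4263.39, north 4537 cos 290° = 1551.75
Leg 3 (303°, 3689 m): east 3689 sin 303° = -3093.86, north 3689 cos 303° = 2009.17
Summing: -4569.58 m east, 674.21 m north → (-4570, 674).

(-4570, 674)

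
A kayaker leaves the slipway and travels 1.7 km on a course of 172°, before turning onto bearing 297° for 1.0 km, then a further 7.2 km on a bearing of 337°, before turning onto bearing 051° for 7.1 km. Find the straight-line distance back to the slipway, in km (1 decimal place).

Leg 1 (172°, 1.7 km): east 1.7 sin 172° = 0.24, north 1.7 cos 172° = -1.68
Leg 2 (297°, 1.0 km): east 1.0 sin 297° = -0.89, north 1.0 cos 297° = 0.45
Leg 3 (337°, 7.2 km): east 7.2 sin 337° = -2.81, north 7.2 cos 337° = 6.63
Leg 4 (051°, 7.1 km): east 7.1 sin 51° = 5.52, north 7.1 cos 51° = 4.47
Net: 2.05 east, 9.87 north. Distance = √((2.05)² + (9.87)²) = 10.077 km.

10.1 km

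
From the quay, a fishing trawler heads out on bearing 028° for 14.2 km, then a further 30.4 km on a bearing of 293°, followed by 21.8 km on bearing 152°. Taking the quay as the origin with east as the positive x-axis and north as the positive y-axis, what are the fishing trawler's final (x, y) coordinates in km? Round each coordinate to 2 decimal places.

Leg 1 (028°, 14.2 km): east 14.2 sin 28° = 6.67, north 14.2 cos 28° = 12.54
Leg 2 (293°, 30.4 km): east 30.4 sin 293° = -27.98, north 30.4 cos 293° = 11.88
Leg 3 (152°, 21.8 km): east 21.8 sin 152° = 10.23, north 21.8 cos 152° = -19.25
Summing: -11.08 km east, 5.17 km north → (-11.08, 5.17).

(-11.08, 5.17)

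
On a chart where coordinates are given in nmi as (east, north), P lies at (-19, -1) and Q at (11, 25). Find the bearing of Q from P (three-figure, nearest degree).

049°

Δeast = 11 − -19 = 30.00; Δnorth = 25 − -1 = 26.00.
Bearing = atan2(Δeast, Δnorth) mod 360° = 49.09° ≈ 049°.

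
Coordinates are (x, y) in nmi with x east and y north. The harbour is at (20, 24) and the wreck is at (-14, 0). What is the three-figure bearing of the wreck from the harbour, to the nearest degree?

235°

Δeast = -14 − 20 = -34.00; Δnorth = 0 − 24 = -24.00.
Bearing = atan2(Δeast, Δnorth) mod 360° = 234.78° ≈ 235°.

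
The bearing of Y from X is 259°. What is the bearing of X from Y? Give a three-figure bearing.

Back-bearing = 259° − 180° = 079°.

079°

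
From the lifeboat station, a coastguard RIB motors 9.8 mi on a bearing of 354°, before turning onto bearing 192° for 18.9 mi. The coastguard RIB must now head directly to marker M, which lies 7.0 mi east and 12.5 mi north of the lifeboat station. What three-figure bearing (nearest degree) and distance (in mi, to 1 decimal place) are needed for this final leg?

029°, 24.4 mi

Leg 1 (354°, 9.8 mi): east 9.8 sin 354° = -1.02, north 9.8 cos 354° = 9.75
Leg 2 (192°, 18.9 mi): east 18.9 sin 192° = -3.93, north 18.9 cos 192° = -18.49
Current position: (-4.95, -8.74). Target: (7.0, 12.5). Remaining: Δeast = 11.95, Δnorth = 21.24.
Bearing = atan2(11.95, 21.24) mod 360° = 29.37°; distance = √((11.95)² + (21.24)²) = 24.373 mi.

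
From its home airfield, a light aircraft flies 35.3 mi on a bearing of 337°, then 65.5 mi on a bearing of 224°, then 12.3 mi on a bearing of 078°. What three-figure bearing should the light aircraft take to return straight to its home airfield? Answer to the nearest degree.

076°

Leg 1 (337°, 35.3 mi): east 35.3 sin 337° = -13.79, north 35.3 cos 337° = 32.49
Leg 2 (224°, 65.5 mi): east 65.5 sin 224° = -45.50, north 65.5 cos 224° = -47.12
Leg 3 (078°, 12.3 mi): east 12.3 sin 78° = 12.03, north 12.3 cos 78° = 2.56
Net displacement: -47.26 east, -12.07 north. Direction back to start is (47.26, 12.07): bearing = atan2(47.26, 12.07) mod 360° = 75.68° ≈ 076°.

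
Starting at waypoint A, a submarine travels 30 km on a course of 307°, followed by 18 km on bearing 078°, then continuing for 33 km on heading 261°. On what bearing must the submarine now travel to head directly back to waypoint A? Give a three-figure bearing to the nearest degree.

Leg 1 (307°, 30 km): east 30 sin 307° = -23.96, north 30 cos 307° = 18.05
Leg 2 (078°, 18 km): east 18 sin 78° = 17.61, north 18 cos 78° = 3.74
Leg 3 (261°, 33 km): east 33 sin 261° = -32.59, north 33 cos 261° = -5.16
Net displacement: -38.95 east, 16.63 north. Direction back to start is (38.95, -16.63): bearing = atan2(38.95, -16.63) mod 360° = 113.13° ≈ 113°.

113°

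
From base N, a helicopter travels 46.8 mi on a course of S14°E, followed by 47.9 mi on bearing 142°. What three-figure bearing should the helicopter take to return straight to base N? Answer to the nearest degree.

Leg 1 (S14°E, 46.8 mi): east 46.8 sin 166° = 11.32, north 46.8 cos 166° = -45.41
Leg 2 (142°, 47.9 mi): east 47.9 sin 142° = 29.49, north 47.9 cos 142° = -37.75
Net displacement: 40.81 east, -83.16 north. Direction back to start is (-40.81, 83.16): bearing = atan2(-40.81, 83.16) mod 360° = 333.86° ≈ 334°.

334°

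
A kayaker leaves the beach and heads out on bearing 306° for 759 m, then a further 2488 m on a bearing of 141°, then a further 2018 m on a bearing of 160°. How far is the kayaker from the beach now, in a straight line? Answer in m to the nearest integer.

Leg 1 (306°, 759 m): east 759 sin 306° = -614.04, north 759 cos 306° = 446.13
Leg 2 (141°, 2488 m): east 2488 sin 141° = 1565.75, north 2488 cos 141° = -1933.54
Leg 3 (160°, 2018 m): east 2018 sin 160° = 690.20, north 2018 cos 160° = -1896.30
Net: 1641.90 east, -3383.71 north. Distance = √((1641.90)² + (-3383.71)²) = 3761.028 m.

3761 m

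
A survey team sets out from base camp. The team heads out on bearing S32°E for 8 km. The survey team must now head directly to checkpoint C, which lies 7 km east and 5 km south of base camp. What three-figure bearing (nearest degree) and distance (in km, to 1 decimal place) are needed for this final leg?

Leg 1 (S32°E, 8 km): east 8 sin 148° = 4.24, north 8 cos 148° = -6.78
Current position: (4.24, -6.78). Target: (7, -5). Remaining: Δeast = 2.76, Δnorth = 1.78.
Bearing = atan2(2.76, 1.78) mod 360° = 57.12°; distance = √((2.76)² + (1.78)²) = 3.287 km.

057°, 3.3 km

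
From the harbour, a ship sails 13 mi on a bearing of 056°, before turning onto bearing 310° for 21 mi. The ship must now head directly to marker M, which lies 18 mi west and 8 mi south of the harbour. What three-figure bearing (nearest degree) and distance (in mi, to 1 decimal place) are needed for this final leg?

204°, 31.4 mi

Leg 1 (056°, 13 mi): east 13 sin 56° = 10.78, north 13 cos 56° = 7.27
Leg 2 (310°, 21 mi): east 21 sin 310° = -16.09, north 21 cos 310° = 13.50
Current position: (-5.31, 20.77). Target: (-18, -8). Remaining: Δeast = -12.69, Δnorth = -28.77.
Bearing = atan2(-12.69, -28.77) mod 360° = 203.80°; distance = √((-12.69)² + (-28.77)²) = 31.443 mi.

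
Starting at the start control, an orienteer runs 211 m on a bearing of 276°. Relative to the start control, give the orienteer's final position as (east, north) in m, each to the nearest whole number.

(-210, 22)

Leg 1 (276°, 211 m): east 211 sin 276° = -209.84, north 211 cos 276° = 22.06
Summing: -209.84 m east, 22.06 m north → (-210, 22).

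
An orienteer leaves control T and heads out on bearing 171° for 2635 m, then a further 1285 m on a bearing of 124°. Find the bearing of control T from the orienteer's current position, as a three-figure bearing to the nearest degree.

Leg 1 (171°, 2635 m): east 2635 sin 171° = 412.20, north 2635 cos 171° = -2602.56
Leg 2 (124°, 1285 m): east 1285 sin 124° = 1065.31, north 1285 cos 124° = -718.56
Net displacement: 1477.52 east, -3321.12 north. Direction back to start is (-1477.52, 3321.12): bearing = atan2(-1477.52, 3321.12) mod 360° = 336.02° ≈ 336°.

336°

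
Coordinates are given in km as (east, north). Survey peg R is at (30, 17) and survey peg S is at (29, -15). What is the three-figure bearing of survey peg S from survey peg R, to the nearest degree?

182°

Δeast = 29 − 30 = -1.00; Δnorth = -15 − 17 = -32.00.
Bearing = atan2(Δeast, Δnorth) mod 360° = 181.79° ≈ 182°.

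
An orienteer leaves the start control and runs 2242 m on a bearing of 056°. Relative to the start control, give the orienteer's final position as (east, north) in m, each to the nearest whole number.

(1859, 1254)

Leg 1 (056°, 2242 m): east 2242 sin 56° = 1858.70, north 2242 cos 56° = 1253.71
Summing: 1858.70 m east, 1253.71 m north → (1859, 1254).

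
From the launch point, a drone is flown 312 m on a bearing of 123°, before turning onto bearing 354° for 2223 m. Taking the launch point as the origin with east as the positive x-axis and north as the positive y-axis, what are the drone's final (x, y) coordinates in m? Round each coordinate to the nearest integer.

Leg 1 (123°, 312 m): east 312 sin 123° = 261.67, north 312 cos 123° = -169.93
Leg 2 (354°, 2223 m): east 2223 sin 354° = -232.37, north 2223 cos 354° = 2210.82
Summing: 29.30 m east, 2040.89 m north → (29, 2041).

(29, 2041)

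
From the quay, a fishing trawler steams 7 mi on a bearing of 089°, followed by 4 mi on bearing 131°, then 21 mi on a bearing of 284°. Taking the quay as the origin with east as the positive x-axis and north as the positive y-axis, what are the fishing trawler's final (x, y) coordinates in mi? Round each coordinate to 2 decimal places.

Leg 1 (089°, 7 mi): east 7 sin 89° = 7.00, north 7 cos 89° = 0.12
Leg 2 (131°, 4 mi): east 4 sin 131° = 3.02, north 4 cos 131° = -2.62
Leg 3 (284°, 21 mi): east 21 sin 284° = -20.38, north 21 cos 284° = 5.08
Summing: -10.36 mi east, 2.58 mi north → (-10.36, 2.58).

(-10.36, 2.58)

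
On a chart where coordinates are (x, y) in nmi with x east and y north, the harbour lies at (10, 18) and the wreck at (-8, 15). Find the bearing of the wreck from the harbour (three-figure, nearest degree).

Δeast = -8 − 10 = -18.00; Δnorth = 15 − 18 = -3.00.
Bearing = atan2(Δeast, Δnorth) mod 360° = 260.54° ≈ 261°.

261°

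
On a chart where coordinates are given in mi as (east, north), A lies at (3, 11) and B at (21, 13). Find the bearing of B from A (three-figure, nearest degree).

Δeast = 21 − 3 = 18.00; Δnorth = 13 − 11 = 2.00.
Bearing = atan2(Δeast, Δnorth) mod 360° = 83.66° ≈ 084°.

084°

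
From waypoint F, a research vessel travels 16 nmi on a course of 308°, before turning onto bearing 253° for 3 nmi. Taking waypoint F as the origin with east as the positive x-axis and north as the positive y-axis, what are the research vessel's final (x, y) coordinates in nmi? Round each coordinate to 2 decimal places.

Leg 1 (308°, 16 nmi): east 16 sin 308° = -12.61, north 16 cos 308° = 9.85
Leg 2 (253°, 3 nmi): east 3 sin 253° = -2.87, north 3 cos 253° = -0.88
Summing: -15.48 nmi east, 8.97 nmi north → (-15.48, 8.97).

(-15.48, 8.97)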